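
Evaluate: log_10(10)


We need the exponent such that 10^? = 10
10^1 = 10
Therefore log_10(10) = 1

1


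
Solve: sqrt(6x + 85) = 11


Square both sides: 6x + 85 = 11^2 = 121
6x = 121 - 85 = 36
x = 6
Check: sqrt(6*6 + 85) = sqrt(121) = 11 ✓

x = 6


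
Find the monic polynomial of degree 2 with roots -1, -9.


A monic polynomial with roots -1, -9 is:
p(x) = (x + 1)(x + 9)
After multiplying by (x + 1): x + 1
After multiplying by (x + 9): x^2 + 10x + 9

x^2 + 10x + 9


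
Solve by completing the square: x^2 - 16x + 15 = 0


Start: x^2 - 16x + 15 = 0
Move constant: x^2 - 16x = -15
Half of -16 is -8, squared is 64
Add 64 to both sides: x^2 - 16x + 64 = 49
(x - 8)^2 = 49
x - 8 = ±7
x = 8 + 7 = 15 or x = 8 - 7 = 1

x = 1, x = 15


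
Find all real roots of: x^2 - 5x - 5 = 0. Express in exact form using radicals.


Using the quadratic formula: x = (-b ± sqrt(b^2 - 4ac)) / (2a)
Here a = 1, b = -5, c = -5
Discriminant = b^2 - 4ac = (-5)^2 - 4(1)(-5) = 25 + 20 = 45
Since discriminant = 45 > 0, there are two real roots.
x = (5 ± 3*sqrt(5)) / 2
Numerically: x ≈ 5.8541 or x ≈ -0.8541

x = (5 + 3*sqrt(5)) / 2 or x = (5 - 3*sqrt(5)) / 2


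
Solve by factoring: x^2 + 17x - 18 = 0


We need two numbers that multiply to -18 and add to 17.
Those numbers are 18 and -1 (since 18 * (-1) = -18 and 18 + (-1) = 17).
So x^2 + 17x - 18 = (x + 18)(x - 1) = 0
Setting each factor to zero: x = -18 or x = 1

x = -18, x = 1


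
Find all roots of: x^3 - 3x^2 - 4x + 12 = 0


Let p(x) = x^3 - 3x^2 - 4x + 12. By the rational root theorem (leading coefficient 1), any rational root is an integer divisor of 12: try ±1, ±2, ... in turn.
Test x = 1: value = 6 ≠ 0.
Test x = -1: value = 12 ≠ 0.
Test x = 2: value = 0 ✓, so (x - 2) is a factor.
Synthetic division by (x - 2): bring down 1; 1(2) - 3 = -1; (-1)(2) - 4 = -6; (-6)(2) + 12 = 0 → quotient x^2 - x - 6, remainder 0.
Solve the quadratic x^2 - x - 6 = 0: discriminant = (-1)^2 - 4(1)(-6) = 1 + 24 = 25.
sqrt(25) = 5, so x = (1 ± 5)/2: x = 3 or x = -2.
Collecting all roots found:

x = -2, x = 2, x = 3


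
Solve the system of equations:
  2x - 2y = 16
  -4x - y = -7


Using Cramer's rule:
Determinant D = (2)(-1) - (-4)(-2) = -2 - 8 = -10
Dx = (16)(-1) - (-7)(-2) = -16 - 14 = -30
Dy = (2)(-7) - (-4)(16) = -14 + 64 = 50
x = Dx/D = -30/-10 = 3
y = Dy/D = 50/-10 = -5

x = 3, y = -5


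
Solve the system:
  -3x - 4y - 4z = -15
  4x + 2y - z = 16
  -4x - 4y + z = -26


Using Cramer's rule. Expand each determinant along the first row.
D  = (-3)*[2*1 - (-1)*(-4)] - (-4)*[4*1 - (-1)*(-4)] + (-4)*[4*(-4) - 2*(-4)]
  = (-3)*(-2) - (-4)*(0) + (-4)*(-8) = 38
Dx = (-15)*[2*1 - (-1)*(-4)] - (-4)*[16*1 - (-1)*(-26)] + (-4)*[16*(-4) - 2*(-26)]
  = (-15)*(-2) - (-4)*(-10) + (-4)*(-12) = 38
Dy = (-3)*[16*1 - (-1)*(-26)] - (-15)*[4*1 - (-1)*(-4)] + (-4)*[4*(-26) - 16*(-4)]
  = (-3)*(-10) - (-15)*(0) + (-4)*(-40) = 190
Dz = (-3)*[2*(-26) - 16*(-4)] - (-4)*[4*(-26) - 16*(-4)] + (-15)*[4*(-4) - 2*(-4)]
  = (-3)*(12) - (-4)*(-40) + (-15)*(-8) = -76
x = Dx/D = 38/38 = 1, y = Dy/D = 190/38 = 5, z = Dz/D = -76/38 = -2
Check eq1: (-3)(1) + (-4)(5) + (-4)(-2) = -15 = -15 ✓
Check eq2: (4)(1) + (2)(5) + (-1)(-2) = 16 = 16 ✓
Check eq3: (-4)(1) + (-4)(5) + (1)(-2) = -26 = -26 ✓

x = 1, y = 5, z = -2


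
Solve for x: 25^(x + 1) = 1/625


Express both sides with the same base.
1/625 = 25^(-2)
Since the bases match, equate exponents: x + 1 = -2
So x = -2 - (1) = -3

x = -3


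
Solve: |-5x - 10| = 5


An absolute value equation |expr| = 5 gives two cases:
Case 1: -5x - 10 = 5
  -5x = 15, so x = -3
Case 2: -5x - 10 = -5
  -5x = 5, so x = -1

x = -3, x = -1


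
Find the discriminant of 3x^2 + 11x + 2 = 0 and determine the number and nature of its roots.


For ax^2 + bx + c = 0, discriminant D = b^2 - 4ac
Here a = 3, b = 11, c = 2
D = (11)^2 - 4(3)(2) = 121 - 24 = 97

D = 97 > 0 but not a perfect square
The equation has 2 distinct real irrational roots.

Discriminant = 97, 2 distinct real irrational roots


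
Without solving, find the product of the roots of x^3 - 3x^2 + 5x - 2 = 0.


By Vieta's formulas for x^3 + bx^2 + cx + d = 0:
  r1 + r2 + r3 = -b/a = 3
  r1*r2 + r1*r3 + r2*r3 = c/a = 5
  r1*r2*r3 = -d/a = 2


Product = 2


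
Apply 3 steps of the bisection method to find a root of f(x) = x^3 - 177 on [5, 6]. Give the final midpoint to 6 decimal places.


f(x) = x^3 - 177
f(5) = -52 < 0
f(6) = 39 > 0

Step 1: midpoint = (5.000000 + 6.000000)/2 = 5.500000
  f(5.500000) = -10.625000
  f(mid) < 0, so root is in [5.500000, 6.000000]

Step 2: midpoint = (5.500000 + 6.000000)/2 = 5.750000
  f(5.750000) = 13.109375
  f(mid) > 0, so root is in [5.500000, 5.750000]

Step 3: midpoint = (5.500000 + 5.750000)/2 = 5.625000
  f(5.625000) = 0.978516
  f(mid) > 0, so root is in [5.500000, 5.625000]

midpoint = 5.625000


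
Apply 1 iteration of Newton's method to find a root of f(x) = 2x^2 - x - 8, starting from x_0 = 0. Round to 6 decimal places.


Newton's method: x_(n+1) = x_n - f(x_n)/f'(x_n)
f(x) = 2x^2 - x - 8
f'(x) = 4x - 1

Iteration 1:
  f(0.000000) = -8.000000
  f'(0.000000) = -1.000000
  x_1 = 0.000000 - (-8.000000)/(-1.000000) = -8.000000

x_1 = -8.000000


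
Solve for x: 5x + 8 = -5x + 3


Starting with: 5x + 8 = -5x + 3
Move all x terms to left: (5 + 5)x = 3 - 8
Simplify: 10x = -5
Divide both sides by 10: x = -1/2

x = -1/2


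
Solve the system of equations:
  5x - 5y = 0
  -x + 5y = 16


Using Cramer's rule:
Determinant D = (5)(5) - (-1)(-5) = 25 - 5 = 20
Dx = (0)(5) - (16)(-5) = 0 + 80 = 80
Dy = (5)(16) - (-1)(0) = 80 - 0 = 80
x = Dx/D = 80/20 = 4
y = Dy/D = 80/20 = 4

x = 4, y = 4


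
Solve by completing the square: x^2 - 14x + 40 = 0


Start: x^2 - 14x + 40 = 0
Move constant: x^2 - 14x = -40
Half of -14 is -7, squared is 49
Add 49 to both sides: x^2 - 14x + 49 = 9
(x - 7)^2 = 9
x - 7 = ±3
x = 7 + 3 = 10 or x = 7 - 3 = 4

x = 4, x = 10


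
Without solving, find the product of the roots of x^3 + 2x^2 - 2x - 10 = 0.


By Vieta's formulas for x^3 + bx^2 + cx + d = 0:
  r1 + r2 + r3 = -b/a = -2
  r1*r2 + r1*r3 + r2*r3 = c/a = -2
  r1*r2*r3 = -d/a = 10


Product = 10


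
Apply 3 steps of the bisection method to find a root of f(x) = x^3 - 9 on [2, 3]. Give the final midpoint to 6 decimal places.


f(x) = x^3 - 9
f(2) = -1 < 0
f(3) = 18 > 0

Step 1: midpoint = (2.000000 + 3.000000)/2 = 2.500000
  f(2.500000) = 6.625000
  f(mid) > 0, so root is in [2.000000, 2.500000]

Step 2: midpoint = (2.000000 + 2.500000)/2 = 2.250000
  f(2.250000) = 2.390625
  f(mid) > 0, so root is in [2.000000, 2.250000]

Step 3: midpoint = (2.000000 + 2.250000)/2 = 2.125000
  f(2.125000) = 0.595703
  f(mid) > 0, so root is in [2.000000, 2.125000]

midpoint = 2.125000


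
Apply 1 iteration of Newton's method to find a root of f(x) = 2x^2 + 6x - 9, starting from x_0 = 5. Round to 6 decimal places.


Newton's method: x_(n+1) = x_n - f(x_n)/f'(x_n)
f(x) = 2x^2 + 6x - 9
f'(x) = 4x + 6

Iteration 1:
  f(5.000000) = 71.000000
  f'(5.000000) = 26.000000
  x_1 = 5.000000 - (71.000000)/(26.000000) = 2.269231

x_1 = 2.269231


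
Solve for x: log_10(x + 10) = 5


Convert to exponential form: x + 10 = 10^5 = 100000
x = 100000 - 10 = 99990
Check: log_10(99990 + 10) = log_10(100000) = log_10(100000) = 5 ✓

x = 99990


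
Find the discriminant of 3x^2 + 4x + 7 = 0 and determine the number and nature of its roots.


For ax^2 + bx + c = 0, discriminant D = b^2 - 4ac
Here a = 3, b = 4, c = 7
D = (4)^2 - 4(3)(7) = 16 - 84 = -68

D = -68 < 0
The equation has no real roots (2 complex conjugate roots).

Discriminant = -68, no real roots (2 complex conjugate roots)


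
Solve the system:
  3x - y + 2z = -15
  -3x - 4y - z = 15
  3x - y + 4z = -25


Using Cramer's rule. Expand each determinant along the first row.
D  = 3*[(-4)*4 - (-1)*(-1)] - (-1)*[(-3)*4 - (-1)*3] + 2*[(-3)*(-1) - (-4)*3]
  = 3*(-17) - (-1)*(-9) + 2*(15) = -30
Dx = (-15)*[(-4)*4 - (-1)*(-1)] - (-1)*[15*4 - (-1)*(-25)] + 2*[15*(-1) - (-4)*(-25)]
  = (-15)*(-17) - (-1)*(35) + 2*(-115) = 60
Dy = 3*[15*4 - (-1)*(-25)] - (-15)*[(-3)*4 - (-1)*3] + 2*[(-3)*(-25) - 15*3]
  = 3*(35) - (-15)*(-9) + 2*(30) = 30
Dz = 3*[(-4)*(-25) - 15*(-1)] - (-1)*[(-3)*(-25) - 15*3] + (-15)*[(-3)*(-1) - (-4)*3]
  = 3*(115) - (-1)*(30) + (-15)*(15) = 150
x = Dx/D = 60/-30 = -2, y = Dy/D = 30/-30 = -1, z = Dz/D = 150/-30 = -5
Check eq1: (3)(-2) + (-1)(-1) + (2)(-5) = -15 = -15 ✓
Check eq2: (-3)(-2) + (-4)(-1) + (-1)(-5) = 15 = 15 ✓
Check eq3: (3)(-2) + (-1)(-1) + (4)(-5) = -25 = -25 ✓

x = -2, y = -1, z = -5


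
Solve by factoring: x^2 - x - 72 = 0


We need two numbers that multiply to -72 and add to -1.
Those numbers are -9 and 8 (since (-9) * 8 = -72 and (-9) + 8 = -1).
So x^2 - x - 72 = (x - 9)(x + 8) = 0
Setting each factor to zero: x = 9 or x = -8

x = -8, x = 9


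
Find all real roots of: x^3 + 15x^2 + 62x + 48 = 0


Let p(x) = x^3 + 15x^2 + 62x + 48. By the rational root theorem (leading coefficient 1), any rational root is an integer divisor of 48: try ±1, ±2, ... in turn.
Test x = 1: value = 126 ≠ 0.
Test x = -1: value = 0 ✓, so (x + 1) is a factor.
Synthetic division by (x + 1): bring down 1; 1(-1) + 15 = 14; 14(-1) + 62 = 48; 48(-1) + 48 = 0 → quotient x^2 + 14x + 48, remainder 0.
Solve the quadratic x^2 + 14x + 48 = 0: discriminant = 14^2 - 4(1)(48) = 196 - 192 = 4.
sqrt(4) = 2, so x = (-14 ± 2)/2: x = -6 or x = -8.

x = -8, x = -6, x = -1


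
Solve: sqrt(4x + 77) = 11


Square both sides: 4x + 77 = 11^2 = 121
4x = 121 - 77 = 44
x = 11
Check: sqrt(4*11 + 77) = sqrt(121) = 11 ✓

x = 11


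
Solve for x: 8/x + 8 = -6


Subtract 8 from both sides: 8/x = -14
Multiply both sides by x: 8 = -14 * x
Divide by -14: x = -4/7

x = -4/7


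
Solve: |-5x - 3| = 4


An absolute value equation |expr| = 4 gives two cases:
Case 1: -5x - 3 = 4
  -5x = 7, so x = -7/5
Case 2: -5x - 3 = -4
  -5x = -1, so x = 1/5

x = -7/5, x = 1/5


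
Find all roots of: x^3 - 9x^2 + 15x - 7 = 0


Let p(x) = x^3 - 9x^2 + 15x - 7. By the rational root theorem (leading coefficient 1), any rational root is an integer divisor of 7: try ±1, ±2, ... in turn.
Test x = 1: value = 0 ✓, so (x - 1) is a factor.
Synthetic division by (x - 1): bring down 1; 1(1) - 9 = -8; (-8)(1) + 15 = 7; 7(1) - 7 = 0 → quotient x^2 - 8x + 7, remainder 0.
Solve the quadratic x^2 - 8x + 7 = 0: discriminant = (-8)^2 - 4(1)(7) = 64 - 28 = 36.
sqrt(36) = 6, so x = (8 ± 6)/2: x = 7 or x = 1.
Collecting all roots found:

x = 1 (multiplicity 2), x = 7


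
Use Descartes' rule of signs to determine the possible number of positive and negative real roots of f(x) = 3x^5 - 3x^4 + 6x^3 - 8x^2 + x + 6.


Descartes' rule of signs:

For positive roots, count sign changes in f(x) = 3x^5 - 3x^4 + 6x^3 - 8x^2 + x + 6:
Signs of coefficients: +, -, +, -, +, +
Number of sign changes: 4
Possible positive real roots: 4, 2, 0

For negative roots, examine f(-x) = -3x^5 - 3x^4 - 6x^3 - 8x^2 - x + 6:
Signs of coefficients: -, -, -, -, -, +
Number of sign changes: 1
Possible negative real roots: 1

Positive roots: 4 or 2 or 0; Negative roots: 1


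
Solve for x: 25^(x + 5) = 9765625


Express both sides with the same base.
9765625 = 25^5
Since the bases match, equate exponents: x + 5 = 5
So x = 5 - (5) = 0

x = 0


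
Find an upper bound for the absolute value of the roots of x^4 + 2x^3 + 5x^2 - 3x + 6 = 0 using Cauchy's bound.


Cauchy's bound: all roots r satisfy |r| <= 1 + max(|a_i/a_n|) for i = 0,...,n-1
where a_n is the leading coefficient.

Coefficients: [1, 2, 5, -3, 6]
Leading coefficient a_n = 1
Ratios |a_i/a_n|: 2, 5, 3, 6
Maximum ratio: 6
Cauchy's bound: |r| <= 1 + 6 = 7

Upper bound = 7


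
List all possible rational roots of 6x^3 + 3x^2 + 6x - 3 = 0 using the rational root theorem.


Rational root theorem: possible roots are ±p/q where:
  p divides the constant term (-3): p ∈ {1, 3}
  q divides the leading coefficient (6): q ∈ {1, 2, 3, 6}

All possible rational roots: -3, -3/2, -1, -1/2, -1/3, -1/6, 1/6, 1/3, 1/2, 1, 3/2, 3

-3, -3/2, -1, -1/2, -1/3, -1/6, 1/6, 1/3, 1/2, 1, 3/2, 3


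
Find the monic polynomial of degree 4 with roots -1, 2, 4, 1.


A monic polynomial with roots -1, 2, 4, 1 is:
p(x) = (x + 1)(x - 2)(x - 4)(x - 1)
After multiplying by (x + 1): x + 1
After multiplying by (x - 2): x^2 - x - 2
After multiplying by (x - 4): x^3 - 5x^2 + 2x + 8
After multiplying by (x - 1): x^4 - 6x^3 + 7x^2 + 6x - 8

x^4 - 6x^3 + 7x^2 + 6x - 8


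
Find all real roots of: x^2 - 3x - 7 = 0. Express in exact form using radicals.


Using the quadratic formula: x = (-b ± sqrt(b^2 - 4ac)) / (2a)
Here a = 1, b = -3, c = -7
Discriminant = b^2 - 4ac = (-3)^2 - 4(1)(-7) = 9 + 28 = 37
Since discriminant = 37 > 0, there are two real roots.
x = (3 ± sqrt(37)) / 2
Numerically: x ≈ 4.5414 or x ≈ -1.5414

x = (3 + sqrt(37)) / 2 or x = (3 - sqrt(37)) / 2


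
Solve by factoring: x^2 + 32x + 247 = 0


We need two numbers that multiply to 247 and add to 32.
Those numbers are 19 and 13 (since 19 * 13 = 247 and 19 + 13 = 32).
So x^2 + 32x + 247 = (x + 19)(x + 13) = 0
Setting each factor to zero: x = -19 or x = -13

x = -19, x = -13


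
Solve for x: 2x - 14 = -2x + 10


Starting with: 2x - 14 = -2x + 10
Move all x terms to left: (2 + 2)x = 10 + 14
Simplify: 4x = 24
Divide both sides by 4: x = 6

x = 6


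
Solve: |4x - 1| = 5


An absolute value equation |expr| = 5 gives two cases:
Case 1: 4x - 1 = 5
  4x = 6, so x = 3/2
Case 2: 4x - 1 = -5
  4x = -4, so x = -1

x = -1, x = 3/2


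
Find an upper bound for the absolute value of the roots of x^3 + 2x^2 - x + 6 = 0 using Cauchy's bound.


Cauchy's bound: all roots r satisfy |r| <= 1 + max(|a_i/a_n|) for i = 0,...,n-1
where a_n is the leading coefficient.

Coefficients: [1, 2, -1, 6]
Leading coefficient a_n = 1
Ratios |a_i/a_n|: 2, 1, 6
Maximum ratio: 6
Cauchy's bound: |r| <= 1 + 6 = 7

Upper bound = 7


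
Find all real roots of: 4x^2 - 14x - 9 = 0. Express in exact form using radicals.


Using the quadratic formula: x = (-b ± sqrt(b^2 - 4ac)) / (2a)
Here a = 4, b = -14, c = -9
Discriminant = b^2 - 4ac = (-14)^2 - 4(4)(-9) = 196 + 144 = 340
Since discriminant = 340 > 0, there are two real roots.
x = (14 ± 2*sqrt(85)) / 8
Simplifying: x = (7 ± sqrt(85)) / 4
Numerically: x ≈ 4.0549 or x ≈ -0.5549

x = (7 + sqrt(85)) / 4 or x = (7 - sqrt(85)) / 4


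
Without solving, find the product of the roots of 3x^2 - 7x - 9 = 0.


By Vieta's formulas for ax^2 + bx + c = 0:
  Sum of roots = -b/a
  Product of roots = c/a

Here a = 3, b = -7, c = -9
Sum = -(-7)/3 = 7/3
Product = -9/3 = -3

Product = -3


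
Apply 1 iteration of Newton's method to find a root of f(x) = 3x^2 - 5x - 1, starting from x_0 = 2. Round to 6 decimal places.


Newton's method: x_(n+1) = x_n - f(x_n)/f'(x_n)
f(x) = 3x^2 - 5x - 1
f'(x) = 6x - 5

Iteration 1:
  f(2.000000) = 1.000000
  f'(2.000000) = 7.000000
  x_1 = 2.000000 - (1.000000)/(7.000000) = 1.857143

x_1 = 1.857143


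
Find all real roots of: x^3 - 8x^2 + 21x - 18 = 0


Let p(x) = x^3 - 8x^2 + 21x - 18. By the rational root theorem (leading coefficient 1), any rational root is an integer divisor of 18: try ±1, ±2, ... in turn.
Test x = 1: value = -4 ≠ 0.
Test x = -1: value = -48 ≠ 0.
Test x = 2: value = 0 ✓, so (x - 2) is a factor.
Synthetic division by (x - 2): bring down 1; 1(2) - 8 = -6; (-6)(2) + 21 = 9; 9(2) - 18 = 0 → quotient x^2 - 6x + 9, remainder 0.
Solve the quadratic x^2 - 6x + 9 = 0: discriminant = (-6)^2 - 4(1)(9) = 36 - 36 = 0.
Discriminant = 0, so a double root: x = 6/2 = 3.

x = 2, x = 3 (multiplicity 2)


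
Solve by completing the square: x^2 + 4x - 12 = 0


Start: x^2 + 4x - 12 = 0
Move constant: x^2 + 4x = 12
Half of 4 is 2, squared is 4
Add 4 to both sides: x^2 + 4x + 4 = 16
(x + 2)^2 = 16
x + 2 = ±4
x = -2 + 4 = 2 or x = -2 - 4 = -6

x = -6, x = 2


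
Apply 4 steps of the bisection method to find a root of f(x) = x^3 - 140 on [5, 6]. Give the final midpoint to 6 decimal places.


f(x) = x^3 - 140
f(5) = -15 < 0
f(6) = 76 > 0

Step 1: midpoint = (5.000000 + 6.000000)/2 = 5.500000
  f(5.500000) = 26.375000
  f(mid) > 0, so root is in [5.000000, 5.500000]

Step 2: midpoint = (5.000000 + 5.500000)/2 = 5.250000
  f(5.250000) = 4.703125
  f(mid) > 0, so root is in [5.000000, 5.250000]

Step 3: midpoint = (5.000000 + 5.250000)/2 = 5.125000
  f(5.125000) = -5.388672
  f(mid) < 0, so root is in [5.125000, 5.250000]

Step 4: midpoint = (5.125000 + 5.250000)/2 = 5.187500
  f(5.187500) = -0.403564
  f(mid) < 0, so root is in [5.187500, 5.250000]

midpoint = 5.187500


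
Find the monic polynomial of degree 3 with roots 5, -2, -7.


A monic polynomial with roots 5, -2, -7 is:
p(x) = (x - 5)(x + 2)(x + 7)
After multiplying by (x - 5): x - 5
After multiplying by (x + 2): x^2 - 3x - 10
After multiplying by (x + 7): x^3 + 4x^2 - 31x - 70

x^3 + 4x^2 - 31x - 70


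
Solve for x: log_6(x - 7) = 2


Convert to exponential form: x - 7 = 6^2 = 36
x = 36 + 7 = 43
Check: log_6(43 - 7) = log_6(36) = log_6(36) = 2 ✓

x = 43


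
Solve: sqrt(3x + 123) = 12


Square both sides: 3x + 123 = 12^2 = 144
3x = 144 - 123 = 21
x = 7
Check: sqrt(3*7 + 123) = sqrt(144) = 12 ✓

x = 7


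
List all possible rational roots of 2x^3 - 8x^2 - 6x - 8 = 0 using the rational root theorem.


Rational root theorem: possible roots are ±p/q where:
  p divides the constant term (-8): p ∈ {1, 2, 4, 8}
  q divides the leading coefficient (2): q ∈ {1, 2}

All possible rational roots: -8, -4, -2, -1, -1/2, 1/2, 1, 2, 4, 8

-8, -4, -2, -1, -1/2, 1/2, 1, 2, 4, 8


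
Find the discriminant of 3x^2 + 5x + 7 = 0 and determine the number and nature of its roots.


For ax^2 + bx + c = 0, discriminant D = b^2 - 4ac
Here a = 3, b = 5, c = 7
D = (5)^2 - 4(3)(7) = 25 - 84 = -59

D = -59 < 0
The equation has no real roots (2 complex conjugate roots).

Discriminant = -59, no real roots (2 complex conjugate roots)


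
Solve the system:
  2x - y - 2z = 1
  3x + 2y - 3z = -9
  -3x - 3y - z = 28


Using Cramer's rule. Expand each determinant along the first row.
D  = 2*[2*(-1) - (-3)*(-3)] - (-1)*[3*(-1) - (-3)*(-3)] + (-2)*[3*(-3) - 2*(-3)]
  = 2*(-11) - (-1)*(-12) + (-2)*(-3) = -28
Dx = 1*[2*(-1) - (-3)*(-3)] - (-1)*[(-9)*(-1) - (-3)*28] + (-2)*[(-9)*(-3) - 2*28]
  = 1*(-11) - (-1)*(93) + (-2)*(-29) = 140
Dy = 2*[(-9)*(-1) - (-3)*28] - 1*[3*(-1) - (-3)*(-3)] + (-2)*[3*28 - (-9)*(-3)]
  = 2*(93) - 1*(-12) + (-2)*(57) = 84
Dz = 2*[2*28 - (-9)*(-3)] - (-1)*[3*28 - (-9)*(-3)] + 1*[3*(-3) - 2*(-3)]
  = 2*(29) - (-1)*(57) + 1*(-3) = 112
x = Dx/D = 140/-28 = -5, y = Dy/D = 84/-28 = -3, z = Dz/D = 112/-28 = -4
Check eq1: (2)(-5) + (-1)(-3) + (-2)(-4) = 1 = 1 ✓
Check eq2: (3)(-5) + (2)(-3) + (-3)(-4) = -9 = -9 ✓
Check eq3: (-3)(-5) + (-3)(-3) + (-1)(-4) = 28 = 28 ✓

x = -5, y = -3, z = -4


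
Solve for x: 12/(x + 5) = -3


Multiply both sides by (x + 5): 12 = -3(x + 5)
Distribute: 12 = -3x - 15
-3x = 12 + 15 = 27
x = -9

x = -9


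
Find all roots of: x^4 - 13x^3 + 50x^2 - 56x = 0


The constant term is 0, so x = 0 is a root. Factor out x:
  x^3 - 13x^2 + 50x - 56 = 0
Let p(x) = x^3 - 13x^2 + 50x - 56. By the rational root theorem (leading coefficient 1), any rational root is an integer divisor of 56: try ±1, ±2, ... in turn.
Test x = 1: value = -18 ≠ 0.
Test x = -1: value = -120 ≠ 0.
Test x = 2: value = 0 ✓, so (x - 2) is a factor.
Synthetic division by (x - 2): bring down 1; 1(2) - 13 = -11; (-11)(2) + 50 = 28; 28(2) - 56 = 0 → quotient x^2 - 11x + 28, remainder 0.
Solve the quadratic x^2 - 11x + 28 = 0: discriminant = (-11)^2 - 4(1)(28) = 121 - 112 = 9.
sqrt(9) = 3, so x = (11 ± 3)/2: x = 7 or x = 4.
Collecting all roots found:

x = 0, x = 2, x = 4, x = 7


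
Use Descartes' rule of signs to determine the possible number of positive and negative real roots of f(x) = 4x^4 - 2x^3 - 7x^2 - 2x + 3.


Descartes' rule of signs:

For positive roots, count sign changes in f(x) = 4x^4 - 2x^3 - 7x^2 - 2x + 3:
Signs of coefficients: +, -, -, -, +
Number of sign changes: 2
Possible positive real roots: 2, 0

For negative roots, examine f(-x) = 4x^4 + 2x^3 - 7x^2 + 2x + 3:
Signs of coefficients: +, +, -, +, +
Number of sign changes: 2
Possible negative real roots: 2, 0

Positive roots: 2 or 0; Negative roots: 2 or 0


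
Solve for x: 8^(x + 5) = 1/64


Express both sides with the same base.
1/64 = 8^(-2)
Since the bases match, equate exponents: x + 5 = -2
So x = -2 - (5) = -7

x = -7


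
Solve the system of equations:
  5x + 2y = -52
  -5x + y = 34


Using Cramer's rule:
Determinant D = (5)(1) - (-5)(2) = 5 + 10 = 15
Dx = (-52)(1) - (34)(2) = -52 - 68 = -120
Dy = (5)(34) - (-5)(-52) = 170 - 260 = -90
x = Dx/D = -120/15 = -8
y = Dy/D = -90/15 = -6

x = -8, y = -6


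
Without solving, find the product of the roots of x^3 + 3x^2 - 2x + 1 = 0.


By Vieta's formulas for x^3 + bx^2 + cx + d = 0:
  r1 + r2 + r3 = -b/a = -3
  r1*r2 + r1*r3 + r2*r3 = c/a = -2
  r1*r2*r3 = -d/a = -1


Product = -1


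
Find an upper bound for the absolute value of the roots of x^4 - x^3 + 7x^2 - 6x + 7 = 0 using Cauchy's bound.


Cauchy's bound: all roots r satisfy |r| <= 1 + max(|a_i/a_n|) for i = 0,...,n-1
where a_n is the leading coefficient.

Coefficients: [1, -1, 7, -6, 7]
Leading coefficient a_n = 1
Ratios |a_i/a_n|: 1, 7, 6, 7
Maximum ratio: 7
Cauchy's bound: |r| <= 1 + 7 = 8

Upper bound = 8


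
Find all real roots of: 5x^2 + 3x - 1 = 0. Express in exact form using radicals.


Using the quadratic formula: x = (-b ± sqrt(b^2 - 4ac)) / (2a)
Here a = 5, b = 3, c = -1
Discriminant = b^2 - 4ac = 3^2 - 4(5)(-1) = 9 + 20 = 29
Since discriminant = 29 > 0, there are two real roots.
x = (-3 ± sqrt(29)) / 10
Numerically: x ≈ 0.2385 or x ≈ -0.8385

x = (-3 + sqrt(29)) / 10 or x = (-3 - sqrt(29)) / 10


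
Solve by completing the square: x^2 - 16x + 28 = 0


Start: x^2 - 16x + 28 = 0
Move constant: x^2 - 16x = -28
Half of -16 is -8, squared is 64
Add 64 to both sides: x^2 - 16x + 64 = 36
(x - 8)^2 = 36
x - 8 = ±6
x = 8 + 6 = 14 or x = 8 - 6 = 2

x = 2, x = 14


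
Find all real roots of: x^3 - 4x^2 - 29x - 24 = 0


Let p(x) = x^3 - 4x^2 - 29x - 24. By the rational root theorem (leading coefficient 1), any rational root is an integer divisor of 24: try ±1, ±2, ... in turn.
Test x = 1: value = -56 ≠ 0.
Test x = -1: value = 0 ✓, so (x + 1) is a factor.
Synthetic division by (x + 1): bring down 1; 1(-1) - 4 = -5; (-5)(-1) - 29 = -24; (-24)(-1) - 24 = 0 → quotient x^2 - 5x - 24, remainder 0.
Solve the quadratic x^2 - 5x - 24 = 0: discriminant = (-5)^2 - 4(1)(-24) = 25 + 96 = 121.
sqrt(121) = 11, so x = (5 ± 11)/2: x = 8 or x = -3.

x = -3, x = -1, x = 8


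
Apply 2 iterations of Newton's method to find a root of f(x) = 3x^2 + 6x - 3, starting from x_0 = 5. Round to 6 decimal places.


Newton's method: x_(n+1) = x_n - f(x_n)/f'(x_n)
f(x) = 3x^2 + 6x - 3
f'(x) = 6x + 6

Iteration 1:
  f(5.000000) = 102.000000
  f'(5.000000) = 36.000000
  x_1 = 5.000000 - (102.000000)/(36.000000) = 2.166667

Iteration 2:
  f(2.166667) = 24.083333
  f'(2.166667) = 19.000000
  x_2 = 2.166667 - (24.083333)/(19.000000) = 0.899123

x_2 = 0.899123


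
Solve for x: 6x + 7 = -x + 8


Starting with: 6x + 7 = -x + 8
Move all x terms to left: (6 + 1)x = 8 - 7
Simplify: 7x = 1
Divide both sides by 7: x = 1/7

x = 1/7


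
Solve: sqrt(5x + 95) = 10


Square both sides: 5x + 95 = 10^2 = 100
5x = 100 - 95 = 5
x = 1
Check: sqrt(5*1 + 95) = sqrt(100) = 10 ✓

x = 1


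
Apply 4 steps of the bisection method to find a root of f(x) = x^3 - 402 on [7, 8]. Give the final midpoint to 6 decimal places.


f(x) = x^3 - 402
f(7) = -59 < 0
f(8) = 110 > 0

Step 1: midpoint = (7.000000 + 8.000000)/2 = 7.500000
  f(7.500000) = 19.875000
  f(mid) > 0, so root is in [7.000000, 7.500000]

Step 2: midpoint = (7.000000 + 7.500000)/2 = 7.250000
  f(7.250000) = -20.921875
  f(mid) < 0, so root is in [7.250000, 7.500000]

Step 3: midpoint = (7.250000 + 7.500000)/2 = 7.375000
  f(7.375000) = -0.869141
  f(mid) < 0, so root is in [7.375000, 7.500000]

Step 4: midpoint = (7.375000 + 7.500000)/2 = 7.437500
  f(7.437500) = 9.415771
  f(mid) > 0, so root is in [7.375000, 7.437500]

midpoint = 7.437500


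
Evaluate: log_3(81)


We need the exponent such that 3^? = 81
3^4 = 81
Therefore log_3(81) = 4

4


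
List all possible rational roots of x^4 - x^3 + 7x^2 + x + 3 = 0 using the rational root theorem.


Rational root theorem: possible roots are ±p/q where:
  p divides the constant term (3): p ∈ {1, 3}
  q divides the leading coefficient (1): q ∈ {1}

All possible rational roots: -3, -1, 1, 3

-3, -1, 1, 3


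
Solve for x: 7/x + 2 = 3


Subtract 2 from both sides: 7/x = 1
Multiply both sides by x: 7 = 1 * x
Divide by 1: x = 7

x = 7


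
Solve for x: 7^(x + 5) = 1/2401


Express both sides with the same base.
1/2401 = 7^(-4)
Since the bases match, equate exponents: x + 5 = -4
So x = -4 - (5) = -9

x = -9


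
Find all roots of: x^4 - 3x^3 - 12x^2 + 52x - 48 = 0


Let p(x) = x^4 - 3x^3 - 12x^2 + 52x - 48. By the rational root theorem (leading coefficient 1), any rational root is an integer divisor of 48: try ±1, ±2, ... in turn.
Test x = 1: value = -10 ≠ 0.
Test x = -1: value = -108 ≠ 0.
Test x = 2: value = 0 ✓, so (x - 2) is a factor.
Synthetic division by (x - 2): bring down 1; 1(2) - 3 = -1; (-1)(2) - 12 = -14; (-14)(2) + 52 = 24; 24(2) - 48 = 0 → quotient x^3 - x^2 - 14x + 24, remainder 0.
Continue with the quotient x^3 - x^2 - 14x + 24 (candidates must divide 24; re-test x = 2 first in case it repeats).
Test x = 2: value = 0 ✓, so (x - 2) is a factor.
Synthetic division by (x - 2): bring down 1; 1(2) - 1 = 1; 1(2) - 14 = -12; (-12)(2) + 24 = 0 → quotient x^2 + x - 12, remainder 0.
Solve the quadratic x^2 + x - 12 = 0: discriminant = 1^2 - 4(1)(-12) = 1 + 48 = 49.
sqrt(49) = 7, so x = (-1 ± 7)/2: x = 3 or x = -4.
Collecting all roots found:

x = -4, x = 2 (multiplicity 2), x = 3


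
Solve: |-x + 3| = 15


An absolute value equation |expr| = 15 gives two cases:
Case 1: -x + 3 = 15
  -x = 12, so x = -12
Case 2: -x + 3 = -15
  -x = -18, so x = 18

x = -12, x = 18


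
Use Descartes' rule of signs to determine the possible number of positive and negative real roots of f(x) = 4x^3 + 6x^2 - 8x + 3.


Descartes' rule of signs:

For positive roots, count sign changes in f(x) = 4x^3 + 6x^2 - 8x + 3:
Signs of coefficients: +, +, -, +
Number of sign changes: 2
Possible positive real roots: 2, 0

For negative roots, examine f(-x) = -4x^3 + 6x^2 + 8x + 3:
Signs of coefficients: -, +, +, +
Number of sign changes: 1
Possible negative real roots: 1

Positive roots: 2 or 0; Negative roots: 1


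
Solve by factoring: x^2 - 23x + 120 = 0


We need two numbers that multiply to 120 and add to -23.
Those numbers are -15 and -8 (since (-15) * (-8) = 120 and (-15) + (-8) = -23).
So x^2 - 23x + 120 = (x - 15)(x - 8) = 0
Setting each factor to zero: x = 15 or x = 8

x = 8, x = 15


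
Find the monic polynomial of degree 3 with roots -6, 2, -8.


A monic polynomial with roots -6, 2, -8 is:
p(x) = (x + 6)(x - 2)(x + 8)
After multiplying by (x + 6): x + 6
After multiplying by (x - 2): x^2 + 4x - 12
After multiplying by (x + 8): x^3 + 12x^2 + 20x - 96

x^3 + 12x^2 + 20x - 96


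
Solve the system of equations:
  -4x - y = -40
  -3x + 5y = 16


Using Cramer's rule:
Determinant D = (-4)(5) - (-3)(-1) = -20 - 3 = -23
Dx = (-40)(5) - (16)(-1) = -200 + 16 = -184
Dy = (-4)(16) - (-3)(-40) = -64 - 120 = -184
x = Dx/D = -184/-23 = 8
y = Dy/D = -184/-23 = 8

x = 8, y = 8


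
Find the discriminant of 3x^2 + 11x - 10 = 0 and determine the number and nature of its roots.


For ax^2 + bx + c = 0, discriminant D = b^2 - 4ac
Here a = 3, b = 11, c = -10
D = (11)^2 - 4(3)(-10) = 121 + 120 = 241

D = 241 > 0 but not a perfect square
The equation has 2 distinct real irrational roots.

Discriminant = 241, 2 distinct real irrational roots


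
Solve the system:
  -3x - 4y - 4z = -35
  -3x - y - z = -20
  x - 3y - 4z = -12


Using Cramer's rule. Expand each determinant along the first row.
D  = (-3)*[(-1)*(-4) - (-1)*(-3)] - (-4)*[(-3)*(-4) - (-1)*1] + (-4)*[(-3)*(-3) - (-1)*1]
  = (-3)*(1) - (-4)*(13) + (-4)*(10) = 9
Dx = (-35)*[(-1)*(-4) - (-1)*(-3)] - (-4)*[(-20)*(-4) - (-1)*(-12)] + (-4)*[(-20)*(-3) - (-1)*(-12)]
  = (-35)*(1) - (-4)*(68) + (-4)*(48) = 45
Dy = (-3)*[(-20)*(-4) - (-1)*(-12)] - (-35)*[(-3)*(-4) - (-1)*1] + (-4)*[(-3)*(-12) - (-20)*1]
  = (-3)*(68) - (-35)*(13) + (-4)*(56) = 27
Dz = (-3)*[(-1)*(-12) - (-20)*(-3)] - (-4)*[(-3)*(-12) - (-20)*1] + (-35)*[(-3)*(-3) - (-1)*1]
  = (-3)*(-48) - (-4)*(56) + (-35)*(10) = 18
x = Dx/D = 45/9 = 5, y = Dy/D = 27/9 = 3, z = Dz/D = 18/9 = 2
Check eq1: (-3)(5) + (-4)(3) + (-4)(2) = -35 = -35 ✓
Check eq2: (-3)(5) + (-1)(3) + (-1)(2) = -20 = -20 ✓
Check eq3: (1)(5) + (-3)(3) + (-4)(2) = -12 = -12 ✓

x = 5, y = 3, z = 2


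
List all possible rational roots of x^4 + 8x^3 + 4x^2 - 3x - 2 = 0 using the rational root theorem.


Rational root theorem: possible roots are ±p/q where:
  p divides the constant term (-2): p ∈ {1, 2}
  q divides the leading coefficient (1): q ∈ {1}

All possible rational roots: -2, -1, 1, 2

-2, -1, 1, 2


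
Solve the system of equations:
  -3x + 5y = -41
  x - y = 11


Using Cramer's rule:
Determinant D = (-3)(-1) - (1)(5) = 3 - 5 = -2
Dx = (-41)(-1) - (11)(5) = 41 - 55 = -14
Dy = (-3)(11) - (1)(-41) = -33 + 41 = 8
x = Dx/D = -14/-2 = 7
y = Dy/D = 8/-2 = -4

x = 7, y = -4


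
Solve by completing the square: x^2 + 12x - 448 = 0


Start: x^2 + 12x - 448 = 0
Move constant: x^2 + 12x = 448
Half of 12 is 6, squared is 36
Add 36 to both sides: x^2 + 12x + 36 = 484
(x + 6)^2 = 484
x + 6 = ±22
x = -6 + 22 = 16 or x = -6 - 22 = -28

x = -28, x = 16


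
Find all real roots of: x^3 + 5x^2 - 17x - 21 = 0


Let p(x) = x^3 + 5x^2 - 17x - 21. By the rational root theorem (leading coefficient 1), any rational root is an integer divisor of 21: try ±1, ±2, ... in turn.
Test x = 1: value = -32 ≠ 0.
Test x = -1: value = 0 ✓, so (x + 1) is a factor.
Synthetic division by (x + 1): bring down 1; 1(-1) + 5 = 4; 4(-1) - 17 = -21; (-21)(-1) - 21 = 0 → quotient x^2 + 4x - 21, remainder 0.
Solve the quadratic x^2 + 4x - 21 = 0: discriminant = 4^2 - 4(1)(-21) = 16 + 84 = 100.
sqrt(100) = 10, so x = (-4 ± 10)/2: x = 3 or x = -7.

x = -7, x = -1, x = 3


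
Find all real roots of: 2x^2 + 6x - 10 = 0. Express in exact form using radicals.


Using the quadratic formula: x = (-b ± sqrt(b^2 - 4ac)) / (2a)
Here a = 2, b = 6, c = -10
Discriminant = b^2 - 4ac = 6^2 - 4(2)(-10) = 36 + 80 = 116
Since discriminant = 116 > 0, there are two real roots.
x = (-6 ± 2*sqrt(29)) / 4
Simplifying: x = (-3 ± sqrt(29)) / 2
Numerically: x ≈ 1.1926 or x ≈ -4.1926

x = (-3 + sqrt(29)) / 2 or x = (-3 - sqrt(29)) / 2


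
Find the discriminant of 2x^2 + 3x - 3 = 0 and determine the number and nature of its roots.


For ax^2 + bx + c = 0, discriminant D = b^2 - 4ac
Here a = 2, b = 3, c = -3
D = (3)^2 - 4(2)(-3) = 9 + 24 = 33

D = 33 > 0 but not a perfect square
The equation has 2 distinct real irrational roots.

Discriminant = 33, 2 distinct real irrational roots


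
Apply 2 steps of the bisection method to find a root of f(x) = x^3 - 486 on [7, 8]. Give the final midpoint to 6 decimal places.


f(x) = x^3 - 486
f(7) = -143 < 0
f(8) = 26 > 0

Step 1: midpoint = (7.000000 + 8.000000)/2 = 7.500000
  f(7.500000) = -64.125000
  f(mid) < 0, so root is in [7.500000, 8.000000]

Step 2: midpoint = (7.500000 + 8.000000)/2 = 7.750000
  f(7.750000) = -20.515625
  f(mid) < 0, so root is in [7.750000, 8.000000]

midpoint = 7.750000


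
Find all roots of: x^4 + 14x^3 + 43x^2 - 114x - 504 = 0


Let p(x) = x^4 + 14x^3 + 43x^2 - 114x - 504. By the rational root theorem (leading coefficient 1), any rational root is an integer divisor of 504: try ±1, ±2, ... in turn.
Test x = 1: value = -560 ≠ 0.
Test x = -1: value = -360 ≠ 0.
Test x = 2: value = -432 ≠ 0.
Test x = -2: value = -200 ≠ 0.
Test x = 3: value = 0 ✓, so (x - 3) is a factor.
Synthetic division by (x - 3): bring down 1; 1(3) + 14 = 17; 17(3) + 43 = 94; 94(3) - 114 = 168; 168(3) - 504 = 0 → quotient x^3 + 17x^2 + 94x + 168, remainder 0.
Continue with the quotient x^3 + 17x^2 + 94x + 168 (candidates must divide 168; re-test x = 3 first in case it repeats).
Test x = 3: value = 630 ≠ 0.
Test x = -3: value = 12 ≠ 0.
Test x = 4: value = 880 ≠ 0.
Test x = -4: value = 0 ✓, so (x + 4) is a factor.
Synthetic division by (x + 4): bring down 1; 1(-4) + 17 = 13; 13(-4) + 94 = 42; 42(-4) + 168 = 0 → quotient x^2 + 13x + 42, remainder 0.
Solve the quadratic x^2 + 13x + 42 = 0: discriminant = 13^2 - 4(1)(42) = 169 - 168 = 1.
sqrt(1) = 1, so x = (-13 ± 1)/2: x = -6 or x = -7.
Collecting all roots found:

x = -7, x = -6, x = -4, x = 3


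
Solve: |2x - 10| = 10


An absolute value equation |expr| = 10 gives two cases:
Case 1: 2x - 10 = 10
  2x = 20, so x = 10
Case 2: 2x - 10 = -10
  2x = 0, so x = 0

x = 0, x = 10


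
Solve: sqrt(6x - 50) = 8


Square both sides: 6x - 50 = 8^2 = 64
6x = 64 + 50 = 114
x = 19
Check: sqrt(6*19 - 50) = sqrt(64) = 8 ✓

x = 19


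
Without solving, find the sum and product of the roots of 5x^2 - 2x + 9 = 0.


By Vieta's formulas for ax^2 + bx + c = 0:
  Sum of roots = -b/a
  Product of roots = c/a

Here a = 5, b = -2, c = 9
Sum = -(-2)/5 = 2/5
Product = 9/5 = 9/5

Sum = 2/5, Product = 9/5


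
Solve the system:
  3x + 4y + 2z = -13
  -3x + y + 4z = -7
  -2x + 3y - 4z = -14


Using Cramer's rule. Expand each determinant along the first row.
D  = 3*[1*(-4) - 4*3] - 4*[(-3)*(-4) - 4*(-2)] + 2*[(-3)*3 - 1*(-2)]
  = 3*(-16) - 4*(20) + 2*(-7) = -142
Dx = (-13)*[1*(-4) - 4*3] - 4*[(-7)*(-4) - 4*(-14)] + 2*[(-7)*3 - 1*(-14)]
  = (-13)*(-16) - 4*(84) + 2*(-7) = -142
Dy = 3*[(-7)*(-4) - 4*(-14)] - (-13)*[(-3)*(-4) - 4*(-2)] + 2*[(-3)*(-14) - (-7)*(-2)]
  = 3*(84) - (-13)*(20) + 2*(28) = 568
Dz = 3*[1*(-14) - (-7)*3] - 4*[(-3)*(-14) - (-7)*(-2)] + (-13)*[(-3)*3 - 1*(-2)]
  = 3*(7) - 4*(28) + (-13)*(-7) = 0
x = Dx/D = -142/-142 = 1, y = Dy/D = 568/-142 = -4, z = Dz/D = 0/-142 = 0
Check eq1: (3)(1) + (4)(-4) + (2)(0) = -13 = -13 ✓
Check eq2: (-3)(1) + (1)(-4) + (4)(0) = -7 = -7 ✓
Check eq3: (-2)(1) + (3)(-4) + (-4)(0) = -14 = -14 ✓

x = 1, y = -4, z = 0


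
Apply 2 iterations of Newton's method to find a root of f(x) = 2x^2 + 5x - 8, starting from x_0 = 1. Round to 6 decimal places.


Newton's method: x_(n+1) = x_n - f(x_n)/f'(x_n)
f(x) = 2x^2 + 5x - 8
f'(x) = 4x + 5

Iteration 1:
  f(1.000000) = -1.000000
  f'(1.000000) = 9.000000
  x_1 = 1.000000 - (-1.000000)/(9.000000) = 1.111111

Iteration 2:
  f(1.111111) = 0.024691
  f'(1.111111) = 9.444444
  x_2 = 1.111111 - (0.024691)/(9.444444) = 1.108497

x_2 = 1.108497


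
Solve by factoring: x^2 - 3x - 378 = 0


We need two numbers that multiply to -378 and add to -3.
Those numbers are -21 and 18 (since (-21) * 18 = -378 and (-21) + 18 = -3).
So x^2 - 3x - 378 = (x - 21)(x + 18) = 0
Setting each factor to zero: x = 21 or x = -18

x = -18, x = 21


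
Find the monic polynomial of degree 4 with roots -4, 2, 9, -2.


A monic polynomial with roots -4, 2, 9, -2 is:
p(x) = (x + 4)(x - 2)(x - 9)(x + 2)
After multiplying by (x + 4): x + 4
After multiplying by (x - 2): x^2 + 2x - 8
After multiplying by (x - 9): x^3 - 7x^2 - 26x + 72
After multiplying by (x + 2): x^4 - 5x^3 - 40x^2 + 20x + 144

x^4 - 5x^3 - 40x^2 + 20x + 144


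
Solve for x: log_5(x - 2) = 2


Convert to exponential form: x - 2 = 5^2 = 25
x = 25 + 2 = 27
Check: log_5(27 - 2) = log_5(25) = log_5(25) = 2 ✓

x = 27


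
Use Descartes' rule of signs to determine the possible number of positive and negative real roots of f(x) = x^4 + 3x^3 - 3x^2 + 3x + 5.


Descartes' rule of signs:

For positive roots, count sign changes in f(x) = x^4 + 3x^3 - 3x^2 + 3x + 5:
Signs of coefficients: +, +, -, +, +
Number of sign changes: 2
Possible positive real roots: 2, 0

For negative roots, examine f(-x) = x^4 - 3x^3 - 3x^2 - 3x + 5:
Signs of coefficients: +, -, -, -, +
Number of sign changes: 2
Possible negative real roots: 2, 0

Positive roots: 2 or 0; Negative roots: 2 or 0


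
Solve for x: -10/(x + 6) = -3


Multiply both sides by (x + 6): -10 = -3(x + 6)
Distribute: -10 = -3x - 18
-3x = -10 + 18 = 8
x = -8/3

x = -8/3


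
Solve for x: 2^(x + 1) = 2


Express both sides with the same base.
2 = 2^1
Since the bases match, equate exponents: x + 1 = 1
So x = 1 - (1) = 0

x = 0


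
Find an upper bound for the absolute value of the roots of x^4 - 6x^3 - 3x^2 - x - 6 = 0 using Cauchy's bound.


Cauchy's bound: all roots r satisfy |r| <= 1 + max(|a_i/a_n|) for i = 0,...,n-1
where a_n is the leading coefficient.

Coefficients: [1, -6, -3, -1, -6]
Leading coefficient a_n = 1
Ratios |a_i/a_n|: 6, 3, 1, 6
Maximum ratio: 6
Cauchy's bound: |r| <= 1 + 6 = 7

Upper bound = 7


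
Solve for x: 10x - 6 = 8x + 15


Starting with: 10x - 6 = 8x + 15
Move all x terms to left: (10 - 8)x = 15 + 6
Simplify: 2x = 21
Divide both sides by 2: x = 21/2

x = 21/2


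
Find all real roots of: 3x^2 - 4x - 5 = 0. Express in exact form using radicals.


Using the quadratic formula: x = (-b ± sqrt(b^2 - 4ac)) / (2a)
Here a = 3, b = -4, c = -5
Discriminant = b^2 - 4ac = (-4)^2 - 4(3)(-5) = 16 + 60 = 76
Since discriminant = 76 > 0, there are two real roots.
x = (4 ± 2*sqrt(19)) / 6
Simplifying: x = (2 ± sqrt(19)) / 3
Numerically: x ≈ 2.1196 or x ≈ -0.7863

x = (2 + sqrt(19)) / 3 or x = (2 - sqrt(19)) / 3


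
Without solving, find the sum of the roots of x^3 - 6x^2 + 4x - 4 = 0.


By Vieta's formulas for x^3 + bx^2 + cx + d = 0:
  r1 + r2 + r3 = -b/a = 6
  r1*r2 + r1*r3 + r2*r3 = c/a = 4
  r1*r2*r3 = -d/a = 4


Sum = 6


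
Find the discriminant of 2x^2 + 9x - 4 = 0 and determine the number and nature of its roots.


For ax^2 + bx + c = 0, discriminant D = b^2 - 4ac
Here a = 2, b = 9, c = -4
D = (9)^2 - 4(2)(-4) = 81 + 32 = 113

D = 113 > 0 but not a perfect square
The equation has 2 distinct real irrational roots.

Discriminant = 113, 2 distinct real irrational roots


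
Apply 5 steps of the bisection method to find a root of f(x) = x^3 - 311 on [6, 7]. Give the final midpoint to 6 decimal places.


f(x) = x^3 - 311
f(6) = -95 < 0
f(7) = 32 > 0

Step 1: midpoint = (6.000000 + 7.000000)/2 = 6.500000
  f(6.500000) = -36.375000
  f(mid) < 0, so root is in [6.500000, 7.000000]

Step 2: midpoint = (6.500000 + 7.000000)/2 = 6.750000
  f(6.750000) = -3.453125
  f(mid) < 0, so root is in [6.750000, 7.000000]

Step 3: midpoint = (6.750000 + 7.000000)/2 = 6.875000
  f(6.875000) = 13.951172
  f(mid) > 0, so root is in [6.750000, 6.875000]

Step 4: midpoint = (6.750000 + 6.875000)/2 = 6.812500
  f(6.812500) = 5.169189
  f(mid) > 0, so root is in [6.750000, 6.812500]

Step 5: midpoint = (6.750000 + 6.812500)/2 = 6.781250
  f(6.781250) = 0.838165
  f(mid) > 0, so root is in [6.750000, 6.781250]

midpoint = 6.781250


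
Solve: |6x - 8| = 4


An absolute value equation |expr| = 4 gives two cases:
Case 1: 6x - 8 = 4
  6x = 12, so x = 2
Case 2: 6x - 8 = -4
  6x = 4, so x = 2/3

x = 2/3, x = 2


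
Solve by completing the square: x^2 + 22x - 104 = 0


Start: x^2 + 22x - 104 = 0
Move constant: x^2 + 22x = 104
Half of 22 is 11, squared is 121
Add 121 to both sides: x^2 + 22x + 121 = 225
(x + 11)^2 = 225
x + 11 = ±15
x = -11 + 15 = 4 or x = -11 - 15 = -26

x = -26, x = 4


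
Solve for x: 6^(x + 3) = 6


Express both sides with the same base.
6 = 6^1
Since the bases match, equate exponents: x + 3 = 1
So x = 1 - (3) = -2

x = -2


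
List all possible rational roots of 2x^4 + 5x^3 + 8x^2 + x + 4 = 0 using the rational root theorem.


Rational root theorem: possible roots are ±p/q where:
  p divides the constant term (4): p ∈ {1, 2, 4}
  q divides the leading coefficient (2): q ∈ {1, 2}

All possible rational roots: -4, -2, -1, -1/2, 1/2, 1, 2, 4

-4, -2, -1, -1/2, 1/2, 1, 2, 4
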